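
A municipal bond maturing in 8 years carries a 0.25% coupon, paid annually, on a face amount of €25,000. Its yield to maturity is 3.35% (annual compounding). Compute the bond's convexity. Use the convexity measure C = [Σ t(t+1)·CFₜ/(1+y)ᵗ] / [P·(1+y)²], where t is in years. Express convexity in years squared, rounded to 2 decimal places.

With y = 0.0335:
  t   CF        PV=CF/(1+0.0335)^t    t·PV        t(t+1)·PV
  1        62.50        60.4741        60.4741         120.9482
  2        62.50        58.5139       117.0278         351.0834
  3        62.50        56.6172       169.8517         679.4067
  4        62.50        54.7820       219.1281       1,095.6405
  5        62.50        53.0063       265.0316       1,590.1894
  6        62.50        51.2882       307.7290       2,154.1028
  7        62.50        49.6257       347.3799       2,779.0392
  8    25,062.50    19,254.8678   154,038.9428   1,386,350.4850
  Σ                 19,639.1753   155,525.5649   1,395,120.8953
P = 19,639.1753.
Convexity = Σ t(t+1)·PV / [P·(1+y)²] = 1,395,120.8953 / (19,639.1753 × 1.068122) = 66.50704.

66.51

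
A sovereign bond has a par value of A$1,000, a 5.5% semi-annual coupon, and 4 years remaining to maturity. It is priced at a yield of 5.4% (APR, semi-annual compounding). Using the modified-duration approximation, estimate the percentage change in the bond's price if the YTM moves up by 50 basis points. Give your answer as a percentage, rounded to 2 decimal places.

-1.77%

Periodic yield y = 0.027. Modified duration first:
  t   CF        PV=CF/(1+0.027)^t    t·PV
  1        27.50        26.7770        26.7770
  2        27.50        26.0730        52.1461
  3        27.50        25.3876        76.1628
  4        27.50        24.7201        98.8806
  5        27.50        24.0702       120.3512
  6        27.50        23.4374       140.6246
  7        27.50        22.8213       159.7488
  8     1,027.50       830.2680     6,642.1437
  Σ                  1,003.5547     7,316.8348
P = 1,003.5547; D_Mac = 7.29092 half-year periods = 3.64546 yrs; D_mod = 3.64546/(1+0.027) = 3.54962 yrs.
ΔP/P ≈ -D_mod · Δy = -3.54962 × (+0.005) = -0.017748 = -1.7748%.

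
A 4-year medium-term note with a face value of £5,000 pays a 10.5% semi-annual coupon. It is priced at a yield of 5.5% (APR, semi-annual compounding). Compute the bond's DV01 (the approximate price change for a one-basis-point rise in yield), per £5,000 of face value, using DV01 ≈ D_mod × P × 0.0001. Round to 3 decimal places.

£1.962

Periodic yield y = 0.0275.
  t   CF        PV=CF/(1+0.0275)^t    t·PV
  1       262.50       255.4745       255.4745
  2       262.50       248.6369       497.2739
  3       262.50       241.9824       725.9473
  4       262.50       235.5060       942.0240
  5       262.50       229.2029     1,146.0146
  6       262.50       223.0685     1,338.4112
  7       262.50       217.0983     1,519.6883
  8     5,262.50     4,235.8197    33,886.5575
  Σ                  5,886.7893    40,311.3913
P = 5,886.7893; D_Mac = 6.84777 half-year periods = 3.42389 yrs; D_mod = 3.33225 yrs.
DV01 ≈ 3.33225 × 5,886.7893 × 0.0001 = 1.961625.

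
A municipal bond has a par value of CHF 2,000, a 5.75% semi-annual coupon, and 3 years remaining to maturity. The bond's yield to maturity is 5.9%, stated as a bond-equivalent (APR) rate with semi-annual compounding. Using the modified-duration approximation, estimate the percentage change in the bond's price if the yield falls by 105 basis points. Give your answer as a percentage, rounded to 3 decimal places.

+2.853%

Periodic yield y = 0.0295. Modified duration first:
  t   CF        PV=CF/(1+0.0295)^t    t·PV
  1        57.50        55.8524        55.8524
  2        57.50        54.2519       108.5038
  3        57.50        52.6974       158.0921
  4        57.50        51.1873       204.7493
  5        57.50        49.7206       248.6028
  6     2,057.50     1,728.1512    10,368.9072
  Σ                  1,991.8607    11,144.7076
P = 1,991.8607; D_Mac = 5.59512 half-year periods = 2.79756 yrs; D_mod = 2.79756/(1+0.0295) = 2.71740 yrs.
ΔP/P ≈ -D_mod · Δy = -2.71740 × (-0.0105) = +0.028533 = +2.8533%.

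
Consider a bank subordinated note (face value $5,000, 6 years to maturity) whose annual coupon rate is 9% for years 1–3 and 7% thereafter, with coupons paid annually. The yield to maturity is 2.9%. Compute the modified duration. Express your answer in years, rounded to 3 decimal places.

Periodic yield y = 0.029. First find Macaulay duration:
  t   CF        PV=CF/(1+0.029)^t    t·PV
  1       450.00       437.3178       437.3178
  2       450.00       424.9930       849.9860
  3       450.00       413.0155     1,239.0466
  4       350.00       312.1811     1,248.7242
  5       350.00       303.3830     1,516.9148
  6     5,350.00     4,506.7299    27,040.3796
  Σ                  6,397.6202    32,332.3689
P = 6,397.6202; Macaulay duration = 32,332.3689 / 6,397.6202 = 5.05381 years.
Modified duration = D_Mac / (1 + y) = 5.05381 / 1.029 = 4.91138 years.

4.911 years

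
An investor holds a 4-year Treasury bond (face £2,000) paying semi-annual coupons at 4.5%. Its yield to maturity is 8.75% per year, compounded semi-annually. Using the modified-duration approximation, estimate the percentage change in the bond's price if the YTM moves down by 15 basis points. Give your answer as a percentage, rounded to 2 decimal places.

+0.53%

Periodic yield y = 0.04375. Modified duration first:
  t   CF        PV=CF/(1+0.04375)^t    t·PV
  1        45.00        43.1138        43.1138
  2        45.00        41.3066        82.6132
  3        45.00        39.5752       118.7256
  4        45.00        37.9164       151.6654
  5        45.00        36.3270       181.6352
  6        45.00        34.8044       208.8261
  7        45.00        33.3455       233.4184
  8     2,045.00     1,451.8488    11,614.7908
  Σ                  1,718.2377    12,634.7885
P = 1,718.2377; D_Mac = 7.35334 half-year periods = 3.67667 yrs; D_mod = 3.67667/(1+0.04375) = 3.52256 yrs.
ΔP/P ≈ -D_mod · Δy = -3.52256 × (-0.0015) = +0.005284 = +0.5284%.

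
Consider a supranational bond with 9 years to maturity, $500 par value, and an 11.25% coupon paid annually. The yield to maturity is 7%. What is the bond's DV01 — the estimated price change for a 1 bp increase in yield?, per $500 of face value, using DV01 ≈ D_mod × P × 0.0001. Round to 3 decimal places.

$0.385

Periodic yield y = 0.07.
  t   CF        PV=CF/(1+0.07)^t    t·PV
  1        56.25        52.5701        52.5701
  2        56.25        49.1309        98.2619
  3        56.25        45.9168       137.7503
  4        56.25        42.9129       171.6514
  5        56.25        40.1055       200.5274
  6        56.25        37.4818       224.8905
  7        56.25        35.0297       245.2077
  8        56.25        32.7380       261.9041
  9       556.25       302.5631     2,723.0683
  Σ                    638.4487     4,115.8316
P = 638.4487; D_Mac = 6.44661 yrs; D_mod = 6.02487 yrs.
DV01 ≈ 6.02487 × 638.4487 × 0.0001 = 0.384657.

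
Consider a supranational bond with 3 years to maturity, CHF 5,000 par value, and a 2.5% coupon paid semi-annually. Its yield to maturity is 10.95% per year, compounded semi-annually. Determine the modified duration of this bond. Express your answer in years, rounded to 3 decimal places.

2.745 years

Periodic yield y = 0.05475. First find Macaulay duration:
  t   CF        PV=CF/(1+0.05475)^t    t·PV
  1        62.50        59.2557        59.2557
  2        62.50        56.1799       112.3598
  3        62.50        53.2637       159.7911
  4        62.50        50.4989       201.9956
  5        62.50        47.8776       239.3880
  6     5,062.50     3,676.7816    22,060.6895
  Σ                  3,943.8574    22,833.4798
P = 3,943.8574; Macaulay duration = 22,833.4798 / 3,943.8574 = 5.78963 half-year periods = 2.89482 years.
Modified duration = D_Mac / (1 + y) = 2.89482 / 1.05475 = 2.74455 years.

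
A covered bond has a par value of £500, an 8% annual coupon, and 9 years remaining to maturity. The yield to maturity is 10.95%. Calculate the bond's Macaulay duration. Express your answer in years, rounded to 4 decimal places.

Periodic yield y = 0.1095. Discount each cash flow and weight by its year:
  t   CF        PV=CF/(1+0.1095)^t    t·PV
  1        40.00        36.0523        36.0523
  2        40.00        32.4942        64.9883
  3        40.00        29.2872        87.8616
  4        40.00        26.3968       105.5871
  5        40.00        23.7916       118.9579
  6        40.00        21.4435       128.6611
  7        40.00        19.3272       135.2904
  8        40.00        17.4197       139.3579
  9       540.00       211.9571     1,907.6140
  Σ                    418.1696     2,724.3707
Price P = Σ PV = 418.1696.
Macaulay duration = Σ(t·PV) / P = 2,724.3707 / 418.1696 = 6.51499 years.

6.5150 years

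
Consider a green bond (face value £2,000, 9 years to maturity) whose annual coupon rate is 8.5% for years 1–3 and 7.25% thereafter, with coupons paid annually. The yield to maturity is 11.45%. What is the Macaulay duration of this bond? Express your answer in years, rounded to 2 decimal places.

6.41 years

Periodic yield y = 0.1145. Discount each cash flow and weight by its year:
  t   CF        PV=CF/(1+0.1145)^t    t·PV
  1       170.00       152.5348       152.5348
  2       170.00       136.8639       273.7277
  3       170.00       122.8029       368.4088
  4       145.00        93.9827       375.9306
  5       145.00        84.3272       421.6360
  6       145.00        75.6637       453.9822
  7       145.00        67.8903       475.2318
  8       145.00        60.9154       487.3236
  9     2,145.00       808.5496     7,276.9460
  Σ                  1,603.5304    10,285.7214
Price P = Σ PV = 1,603.5304.
Macaulay duration = Σ(t·PV) / P = 10,285.7214 / 1,603.5304 = 6.41442 years.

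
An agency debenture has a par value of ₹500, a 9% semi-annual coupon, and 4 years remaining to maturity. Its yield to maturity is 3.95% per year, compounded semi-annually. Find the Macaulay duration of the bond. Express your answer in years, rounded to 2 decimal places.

Periodic yield y = 0.01975. Discount each cash flow and weight by its period:
  t   CF        PV=CF/(1+0.01975)^t    t·PV
  1        22.50        22.0642        22.0642
  2        22.50        21.6369        43.2738
  3        22.50        21.2179        63.6536
  4        22.50        20.8069        83.2277
  5        22.50        20.4039       102.0197
  6        22.50        20.0088       120.0526
  7        22.50        19.6212       137.3487
  8       522.50       446.8241     3,574.5927
  Σ                    592.5839     4,146.2329
Price P = Σ PV = 592.5839.
Macaulay duration = Σ(t·PV) / P = 4,146.2329 / 592.5839 = 6.99687 half-year periods.
In years: 6.99687 / 2 = 3.49844 years.

3.50 years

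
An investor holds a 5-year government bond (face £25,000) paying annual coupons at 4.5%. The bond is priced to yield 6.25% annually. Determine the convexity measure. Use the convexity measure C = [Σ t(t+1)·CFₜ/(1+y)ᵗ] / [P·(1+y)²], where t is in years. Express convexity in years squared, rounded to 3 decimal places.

With y = 0.0625:
  t   CF        PV=CF/(1+0.0625)^t    t·PV        t(t+1)·PV
  1     1,125.00     1,058.8235     1,058.8235       2,117.6471
  2     1,125.00       996.5398     1,993.0796       5,979.2388
  3     1,125.00       937.9198     2,813.7594      11,255.0377
  4     1,125.00       882.7481     3,530.9922      17,654.9610
  5    26,125.00    19,293.5260    96,467.6302     578,805.7811
  Σ                 23,169.5572   105,864.2849     615,812.6656
P = 23,169.5572.
Convexity = Σ t(t+1)·PV / [P·(1+y)²] = 615,812.6656 / (23,169.5572 × 1.128906) = 23.54361.

23.544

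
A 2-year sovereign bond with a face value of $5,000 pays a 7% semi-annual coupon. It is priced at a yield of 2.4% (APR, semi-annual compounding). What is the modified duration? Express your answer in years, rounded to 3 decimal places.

1.883 years

Periodic yield y = 0.012. First find Macaulay duration:
  t   CF        PV=CF/(1+0.012)^t    t·PV
  1       175.00       172.9249       172.9249
  2       175.00       170.8744       341.7488
  3       175.00       168.8482       506.5447
  4     5,175.00     4,933.8768    19,735.5073
  Σ                  5,446.5244    20,756.7258
P = 5,446.5244; Macaulay duration = 20,756.7258 / 5,446.5244 = 3.81100 half-year periods = 1.90550 years.
Modified duration = D_Mac / (1 + y) = 1.90550 / 1.012 = 1.88291 years.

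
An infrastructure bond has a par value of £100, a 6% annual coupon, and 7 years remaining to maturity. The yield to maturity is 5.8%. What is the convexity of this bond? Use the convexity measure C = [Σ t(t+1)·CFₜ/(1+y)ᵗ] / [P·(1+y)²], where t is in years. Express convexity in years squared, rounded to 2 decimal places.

With y = 0.058:
  t   CF        PV=CF/(1+0.058)^t    t·PV        t(t+1)·PV
  1         6.00         5.6711         5.6711          11.3422
  2         6.00         5.3602        10.7204          32.1611
  3         6.00         5.0663        15.1990          60.7961
  4         6.00         4.7886        19.1544          95.7720
  5         6.00         4.5261        22.6304         135.7826
  6         6.00         4.2780        25.6678         179.6745
  7       106.00        71.4342       500.0394       4,000.3153
  Σ                    101.1245       599.0825       4,515.8438
P = 101.1245.
Convexity = Σ t(t+1)·PV / [P·(1+y)²] = 4,515.8438 / (101.1245 × 1.119364) = 39.89435.

39.89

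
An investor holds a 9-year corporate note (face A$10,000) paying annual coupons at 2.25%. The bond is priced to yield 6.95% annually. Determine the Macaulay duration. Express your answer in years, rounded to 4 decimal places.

Periodic yield y = 0.0695. Discount each cash flow and weight by its year:
  t   CF        PV=CF/(1+0.0695)^t    t·PV
  1       225.00       210.3787       210.3787
  2       225.00       196.7075       393.4150
  3       225.00       183.9247       551.7742
  4       225.00       171.9726       687.8906
  5       225.00       160.7972       803.9862
  6       225.00       150.3480       902.0883
  7       225.00       140.5779       984.0452
  8       225.00       131.4426     1,051.5410
  9    10,225.00     5,585.1677    50,266.5092
  Σ                  6,931.3170    55,851.6282
Price P = Σ PV = 6,931.3170.
Macaulay duration = Σ(t·PV) / P = 55,851.6282 / 6,931.3170 = 8.05787 years.

8.0579 years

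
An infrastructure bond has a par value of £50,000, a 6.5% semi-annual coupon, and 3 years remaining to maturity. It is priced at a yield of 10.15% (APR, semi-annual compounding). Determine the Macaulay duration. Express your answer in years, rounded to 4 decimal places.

2.7603 years

Periodic yield y = 0.05075. Discount each cash flow and weight by its period:
  t   CF        PV=CF/(1+0.05075)^t    t·PV
  1     1,625.00     1,546.5144     1,546.5144
  2     1,625.00     1,471.8196     2,943.6391
  3     1,625.00     1,400.7324     4,202.1972
  4     1,625.00     1,333.0786     5,332.3146
  5     1,625.00     1,268.6925     6,343.4625
  6    51,625.00    38,358.6817   230,152.0900
  Σ                 45,379.5191   250,520.2177
Price P = Σ PV = 45,379.5191.
Macaulay duration = Σ(t·PV) / P = 250,520.2177 / 45,379.5191 = 5.52056 half-year periods.
In years: 5.52056 / 2 = 2.76028 years.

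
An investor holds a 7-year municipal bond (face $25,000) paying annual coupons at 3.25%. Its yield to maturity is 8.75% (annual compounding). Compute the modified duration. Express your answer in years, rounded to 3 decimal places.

5.735 years

Periodic yield y = 0.0875. First find Macaulay duration:
  t   CF        PV=CF/(1+0.0875)^t    t·PV
  1       812.50       747.1264       747.1264
  2       812.50       687.0128     1,374.0256
  3       812.50       631.7359     1,895.2078
  4       812.50       580.9066     2,323.6264
  5       812.50       534.1670     2,670.8349
  6       812.50       491.1880     2,947.1282
  7    25,812.50    14,349.1181   100,443.8266
  Σ                 18,021.2549   112,401.7759
P = 18,021.2549; Macaulay duration = 112,401.7759 / 18,021.2549 = 6.23718 years.
Modified duration = D_Mac / (1 + y) = 6.23718 / 1.0875 = 5.73534 years.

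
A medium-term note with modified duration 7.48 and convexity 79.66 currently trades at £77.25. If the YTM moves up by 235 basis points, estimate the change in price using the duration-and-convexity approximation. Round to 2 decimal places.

Duration effect: -D_mod·Δy = -7.48 × (+0.0235) = -0.175780
Convexity effect: ½·C·(Δy)² = 0.5 × 79.66 × (0.0235)² = +0.0219961175
ΔP/P ≈ -0.175780 + 0.0219961175 = -0.1537838825
ΔP ≈ 77.25 × (-0.1537838825) = -11.879804923125.

-£11.88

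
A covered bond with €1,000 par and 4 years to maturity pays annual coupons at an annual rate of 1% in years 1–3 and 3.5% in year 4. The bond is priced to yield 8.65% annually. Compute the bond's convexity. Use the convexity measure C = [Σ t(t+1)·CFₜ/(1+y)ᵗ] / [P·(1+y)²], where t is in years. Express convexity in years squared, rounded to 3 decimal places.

With y = 0.0865:
  t   CF        PV=CF/(1+0.0865)^t    t·PV        t(t+1)·PV
  1        10.00         9.2039         9.2039          18.4077
  2        10.00         8.4711        16.9422          50.8267
  3        10.00         7.7967        23.3901          93.5604
  4     1,035.00       742.7137     2,970.8547      14,854.2737
  Σ                    768.1854     3,020.3909      15,017.0685
P = 768.1854.
Convexity = Σ t(t+1)·PV / [P·(1+y)²] = 15,017.0685 / (768.1854 × 1.180482) = 16.55997.

16.560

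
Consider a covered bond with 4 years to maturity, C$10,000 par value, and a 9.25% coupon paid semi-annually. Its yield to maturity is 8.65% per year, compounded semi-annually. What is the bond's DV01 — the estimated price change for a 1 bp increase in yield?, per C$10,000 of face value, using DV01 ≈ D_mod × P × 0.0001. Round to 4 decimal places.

Periodic yield y = 0.04325.
  t   CF        PV=CF/(1+0.04325)^t    t·PV
  1       462.50       443.3261       443.3261
  2       462.50       424.9472       849.8944
  3       462.50       407.3301     1,221.9904
  4       462.50       390.4435     1,561.7739
  5       462.50       374.2569     1,871.2843
  6       462.50       358.7413     2,152.4478
  7       462.50       343.8690     2,407.0828
  8    10,462.50     7,456.3850    59,651.0800
  Σ                 10,199.2991    70,158.8797
P = 10,199.2991; D_Mac = 6.87879 half-year periods = 3.43940 yrs; D_mod = 3.29681 yrs.
DV01 ≈ 3.29681 × 10,199.2991 × 0.0001 = 3.362515.

C$3.3625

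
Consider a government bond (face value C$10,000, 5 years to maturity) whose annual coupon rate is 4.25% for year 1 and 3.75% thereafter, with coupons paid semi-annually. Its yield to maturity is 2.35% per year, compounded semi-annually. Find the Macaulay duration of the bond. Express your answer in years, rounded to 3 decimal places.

4.603 years

Periodic yield y = 0.01175. Discount each cash flow and weight by its period:
  t   CF        PV=CF/(1+0.01175)^t    t·PV
  1       212.50       210.0321       210.0321
  2       212.50       207.5929       415.1858
  3       187.50       181.0430       543.1289
  4       187.50       178.9404       715.7616
  5       187.50       176.8623       884.3114
  6       187.50       174.8083     1,048.8497
  7       187.50       172.7781     1,209.4469
  8       187.50       170.7716     1,366.1725
  9       187.50       168.7883     1,519.0948
  10   10,187.50     9,064.3255    90,643.2547
  Σ                 10,705.9424    98,555.2384
Price P = Σ PV = 10,705.9424.
Macaulay duration = Σ(t·PV) / P = 98,555.2384 / 10,705.9424 = 9.20566 half-year periods.
In years: 9.20566 / 2 = 4.60283 years.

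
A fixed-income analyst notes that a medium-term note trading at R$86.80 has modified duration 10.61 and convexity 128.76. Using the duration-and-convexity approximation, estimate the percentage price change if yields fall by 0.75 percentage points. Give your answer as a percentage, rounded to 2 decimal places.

Duration effect: -D_mod·Δy = -10.61 × (-0.0075) = +0.079575
Convexity effect: ½·C·(Δy)² = 0.5 × 128.76 × (-0.0075)² = +0.003621375
ΔP/P ≈ +0.079575 + 0.003621375 = +0.083196375
= +8.3196375%.

+8.32%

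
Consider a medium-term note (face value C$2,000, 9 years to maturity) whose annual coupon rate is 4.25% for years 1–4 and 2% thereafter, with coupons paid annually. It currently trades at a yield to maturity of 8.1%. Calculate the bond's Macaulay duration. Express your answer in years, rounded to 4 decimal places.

7.4856 years

Periodic yield y = 0.081. Discount each cash flow and weight by its year:
  t   CF        PV=CF/(1+0.081)^t    t·PV
  1        85.00        78.6309        78.6309
  2        85.00        72.7390       145.4781
  3        85.00        67.2887       201.8660
  4        85.00        62.2467       248.9867
  5        40.00        27.0976       135.4882
  6        40.00        25.0672       150.4032
  7        40.00        23.1889       162.3223
  8        40.00        21.4513       171.6107
  9     2,040.00     1,012.0429     9,108.3861
  Σ                  1,389.7532    10,403.1722
Price P = Σ PV = 1,389.7532.
Macaulay duration = Σ(t·PV) / P = 10,403.1722 / 1,389.7532 = 7.48563 years.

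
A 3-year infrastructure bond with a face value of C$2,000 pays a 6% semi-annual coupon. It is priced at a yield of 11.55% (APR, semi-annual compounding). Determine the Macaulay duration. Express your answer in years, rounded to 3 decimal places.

2.771 years

Periodic yield y = 0.05775. Discount each cash flow and weight by its period:
  t   CF        PV=CF/(1+0.05775)^t    t·PV
  1        60.00        56.7242        56.7242
  2        60.00        53.6272       107.2544
  3        60.00        50.6993       152.0980
  4        60.00        47.9313       191.7252
  5        60.00        45.3144       226.5719
  6     2,060.00     1,470.8521     8,825.1128
  Σ                  1,725.1485     9,559.4865
Price P = Σ PV = 1,725.1485.
Macaulay duration = Σ(t·PV) / P = 9,559.4865 / 1,725.1485 = 5.54125 half-year periods.
In years: 5.54125 / 2 = 2.77063 years.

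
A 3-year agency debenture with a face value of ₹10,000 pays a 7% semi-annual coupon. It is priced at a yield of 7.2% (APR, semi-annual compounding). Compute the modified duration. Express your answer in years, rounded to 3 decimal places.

Periodic yield y = 0.036. First find Macaulay duration:
  t   CF        PV=CF/(1+0.036)^t    t·PV
  1       350.00       337.8378       337.8378
  2       350.00       326.0983       652.1966
  3       350.00       314.7667       944.3001
  4       350.00       303.8289     1,215.3154
  5       350.00       293.2711     1,466.3555
  6    10,350.00     8,371.0863    50,226.5176
  Σ                  9,946.8891    54,842.5230
P = 9,946.8891; Macaulay duration = 54,842.5230 / 9,946.8891 = 5.51354 half-year periods = 2.75677 years.
Modified duration = D_Mac / (1 + y) = 2.75677 / 1.036 = 2.66097 years.

2.661 years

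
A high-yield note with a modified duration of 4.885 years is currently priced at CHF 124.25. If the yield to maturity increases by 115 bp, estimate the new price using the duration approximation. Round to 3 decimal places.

CHF 117.270

Duration approximation: ΔP/P ≈ -D_mod · Δy = -4.885 × (+0.0115) = -0.0561775.
New price ≈ 124.25 × (1 - 0.0561775) = 117.269945625.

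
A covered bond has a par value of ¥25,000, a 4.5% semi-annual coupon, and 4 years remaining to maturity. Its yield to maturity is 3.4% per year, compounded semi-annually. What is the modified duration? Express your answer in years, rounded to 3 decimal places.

3.650 years

Periodic yield y = 0.017. First find Macaulay duration:
  t   CF        PV=CF/(1+0.017)^t    t·PV
  1       562.50       553.0973       553.0973
  2       562.50       543.8519     1,087.7037
  3       562.50       534.7609     1,604.2828
  4       562.50       525.8220     2,103.2878
  5       562.50       517.0324     2,585.1620
  6       562.50       508.3898     3,050.3387
  7       562.50       499.8916     3,499.2413
  8    25,562.50    22,337.5585   178,700.4676
  Σ                 26,020.4043   193,183.5813
P = 26,020.4043; Macaulay duration = 193,183.5813 / 26,020.4043 = 7.42431 half-year periods = 3.71216 years.
Modified duration = D_Mac / (1 + y) = 3.71216 / 1.017 = 3.65010 years.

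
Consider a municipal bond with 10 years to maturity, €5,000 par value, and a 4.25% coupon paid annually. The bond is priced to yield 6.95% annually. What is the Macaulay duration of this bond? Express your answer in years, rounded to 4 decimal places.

8.1344 years

Periodic yield y = 0.0695. Discount each cash flow and weight by its year:
  t   CF        PV=CF/(1+0.0695)^t    t·PV
  1       212.50       198.6910       198.6910
  2       212.50       185.7793       371.5586
  3       212.50       173.7067       521.1201
  4       212.50       162.4186       649.6744
  5       212.50       151.8641       759.3203
  6       212.50       141.9954       851.9723
  7       212.50       132.7680       929.3760
  8       212.50       124.1403       993.1220
  9       212.50       116.0732     1,044.6585
  10    5,212.50     2,662.1847    26,621.8467
  Σ                  4,049.6211    32,941.3399
Price P = Σ PV = 4,049.6211.
Macaulay duration = Σ(t·PV) / P = 32,941.3399 / 4,049.6211 = 8.13443 years.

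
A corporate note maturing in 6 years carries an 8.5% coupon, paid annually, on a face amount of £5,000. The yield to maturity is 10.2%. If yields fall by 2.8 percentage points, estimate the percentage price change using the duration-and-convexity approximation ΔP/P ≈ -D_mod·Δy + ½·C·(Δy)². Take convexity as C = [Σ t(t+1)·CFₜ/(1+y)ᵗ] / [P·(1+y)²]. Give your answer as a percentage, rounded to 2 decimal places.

With y = 0.102:
  t   CF        PV=CF/(1+0.102)^t    t·PV        t(t+1)·PV
  1       425.00       385.6624       385.6624         771.3249
  2       425.00       349.9659       699.9318       2,099.7955
  3       425.00       317.5734       952.7203       3,810.8810
  4       425.00       288.1791     1,152.7166       5,763.5829
  5       425.00       261.5056     1,307.5279       7,845.1673
  6     5,425.00     3,029.0760    18,174.4562     127,221.1936
  Σ                  4,631.9625    22,673.0152     147,511.9453
P = 4,631.9625; D_Mac = 4.89490 yrs; D_mod = 4.44184 yrs; C = 26.22400.
Duration effect: -4.44184 × (-0.028) = +0.124371
Convexity effect: 0.5 × 26.22400 × (-0.028)² = +0.0102798
ΔP/P ≈ +0.124371 + 0.0102798 = +0.134651 = +13.4651%.

+13.47%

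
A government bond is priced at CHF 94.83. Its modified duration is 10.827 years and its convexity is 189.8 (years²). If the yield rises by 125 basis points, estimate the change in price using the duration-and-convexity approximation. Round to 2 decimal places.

Duration effect: -D_mod·Δy = -10.827 × (+0.0125) = -0.1353375
Convexity effect: ½·C·(Δy)² = 0.5 × 189.8 × (0.0125)² = +0.014828125
ΔP/P ≈ -0.1353375 + 0.014828125 = -0.120509375
ΔP ≈ 94.83 × (-0.120509375) = -11.42790403125.

-CHF 11.43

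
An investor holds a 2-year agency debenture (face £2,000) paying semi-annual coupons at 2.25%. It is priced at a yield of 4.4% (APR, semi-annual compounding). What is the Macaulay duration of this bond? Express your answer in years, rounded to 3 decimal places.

1.966 years

Periodic yield y = 0.022. Discount each cash flow and weight by its period:
  t   CF        PV=CF/(1+0.022)^t    t·PV
  1        22.50        22.0157        22.0157
  2        22.50        21.5417        43.0835
  3        22.50        21.0780        63.2341
  4     2,022.50     1,853.8942     7,415.5768
  Σ                  1,918.5296     7,543.9100
Price P = Σ PV = 1,918.5296.
Macaulay duration = Σ(t·PV) / P = 7,543.9100 / 1,918.5296 = 3.93213 half-year periods.
In years: 3.93213 / 2 = 1.96607 years.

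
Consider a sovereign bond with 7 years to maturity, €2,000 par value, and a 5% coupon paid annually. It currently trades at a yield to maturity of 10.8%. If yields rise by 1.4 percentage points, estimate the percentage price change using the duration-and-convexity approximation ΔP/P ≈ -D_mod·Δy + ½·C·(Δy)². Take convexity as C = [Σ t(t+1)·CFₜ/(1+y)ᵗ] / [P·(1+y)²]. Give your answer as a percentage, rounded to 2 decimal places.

With y = 0.108:
  t   CF        PV=CF/(1+0.108)^t    t·PV        t(t+1)·PV
  1       100.00        90.2527        90.2527         180.5054
  2       100.00        81.4555       162.9110         488.7331
  3       100.00        73.5158       220.5474         882.1897
  4       100.00        66.3500       265.4000       1,327.0001
  5       100.00        59.8827       299.4134       1,796.4803
  6       100.00        54.0457       324.2744       2,269.9209
  7     2,100.00     1,024.3325     7,170.3278      57,362.6226
  Σ                  1,449.8350     8,533.1268      64,307.4521
P = 1,449.8350; D_Mac = 5.88558 yrs; D_mod = 5.31190 yrs; C = 36.12960.
Duration effect: -5.31190 × (+0.014) = -0.074367
Convexity effect: 0.5 × 36.12960 × (0.014)² = +0.0035407
ΔP/P ≈ -0.074367 + 0.0035407 = -0.070826 = -7.0826%.

-7.08%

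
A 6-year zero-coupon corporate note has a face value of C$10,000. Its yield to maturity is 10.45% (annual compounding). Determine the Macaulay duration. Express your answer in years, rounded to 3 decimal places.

A zero-coupon bond has a single cash flow at maturity, so its Macaulay duration equals its maturity: 6 years.

6.000 years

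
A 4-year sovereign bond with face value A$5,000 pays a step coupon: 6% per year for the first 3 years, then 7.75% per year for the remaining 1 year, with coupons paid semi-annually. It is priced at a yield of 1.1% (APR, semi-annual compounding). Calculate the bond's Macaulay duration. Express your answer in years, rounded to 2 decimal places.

Periodic yield y = 0.0055. Discount each cash flow and weight by its period:
  t   CF        PV=CF/(1+0.0055)^t    t·PV
  1       150.00       149.1795       149.1795
  2       150.00       148.3635       296.7270
  3       150.00       147.5520       442.6559
  4       150.00       146.7449       586.9795
  5       150.00       145.9422       729.7110
  6       150.00       145.1439       870.8634
  7       193.75       186.4521     1,305.1644
  8     5,193.75     4,970.7788    39,766.2308
  Σ                  6,040.1569    44,147.5116
Price P = Σ PV = 6,040.1569.
Macaulay duration = Σ(t·PV) / P = 44,147.5116 / 6,040.1569 = 7.30900 half-year periods.
In years: 7.30900 / 2 = 3.65450 years.

3.65 years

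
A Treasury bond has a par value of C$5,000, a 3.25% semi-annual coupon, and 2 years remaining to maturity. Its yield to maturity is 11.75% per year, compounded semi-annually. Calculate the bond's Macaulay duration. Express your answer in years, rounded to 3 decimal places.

Periodic yield y = 0.05875. Discount each cash flow and weight by its period:
  t   CF        PV=CF/(1+0.05875)^t    t·PV
  1        81.25        76.7414        76.7414
  2        81.25        72.4831       144.9661
  3        81.25        68.4610       205.3829
  4     5,081.25     4,043.8671    16,175.4682
  Σ                  4,261.5525    16,602.5587
Price P = Σ PV = 4,261.5525.
Macaulay duration = Σ(t·PV) / P = 16,602.5587 / 4,261.5525 = 3.89589 half-year periods.
In years: 3.89589 / 2 = 1.94795 years.

1.948 years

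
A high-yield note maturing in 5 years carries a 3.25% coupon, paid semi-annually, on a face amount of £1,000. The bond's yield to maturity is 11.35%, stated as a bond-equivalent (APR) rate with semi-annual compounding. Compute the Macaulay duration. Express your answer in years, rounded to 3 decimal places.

4.569 years

Periodic yield y = 0.05675. Discount each cash flow and weight by its period:
  t   CF        PV=CF/(1+0.05675)^t    t·PV
  1        16.25        15.3773        15.3773
  2        16.25        14.5515        29.1031
  3        16.25        13.7701        41.3103
  4        16.25        13.0306        52.1224
  5        16.25        12.3308        61.6541
  6        16.25        11.6686        70.0118
  7        16.25        11.0420        77.2940
  8        16.25        10.4490        83.5921
  9        16.25         9.8879        88.9909
  10    1,016.25       585.1645     5,851.6453
  Σ                    697.2724     6,371.1012
Price P = Σ PV = 697.2724.
Macaulay duration = Σ(t·PV) / P = 6,371.1012 / 697.2724 = 9.13718 half-year periods.
In years: 9.13718 / 2 = 4.56859 years.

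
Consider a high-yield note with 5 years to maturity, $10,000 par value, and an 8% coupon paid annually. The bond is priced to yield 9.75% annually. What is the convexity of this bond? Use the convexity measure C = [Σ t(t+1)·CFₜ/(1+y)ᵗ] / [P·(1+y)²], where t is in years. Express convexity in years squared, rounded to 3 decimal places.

20.213

With y = 0.0975:
  t   CF        PV=CF/(1+0.0975)^t    t·PV        t(t+1)·PV
  1       800.00       728.9294       728.9294       1,457.8588
  2       800.00       664.1726     1,328.3451       3,985.0354
  3       800.00       605.1686     1,815.5059       7,262.0234
  4       800.00       551.4065     2,205.6259      11,028.1297
  5    10,800.00     6,782.6766    33,913.3831     203,480.2983
  Σ                  9,332.3537    39,991.7894     227,213.3456
P = 9,332.3537.
Convexity = Σ t(t+1)·PV / [P·(1+y)²] = 227,213.3456 / (9,332.3537 × 1.204506) = 20.21313.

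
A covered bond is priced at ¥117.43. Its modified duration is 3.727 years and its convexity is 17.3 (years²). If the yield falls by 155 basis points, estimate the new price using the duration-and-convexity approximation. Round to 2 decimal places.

¥124.46

Duration effect: -D_mod·Δy = -3.727 × (-0.0155) = +0.0577685
Convexity effect: ½·C·(Δy)² = 0.5 × 17.3 × (-0.0155)² = +0.0020781625
ΔP/P ≈ +0.0577685 + 0.0020781625 = +0.0598466625
New price ≈ 117.43 × (1 + 0.0598466625) = 124.457793577375.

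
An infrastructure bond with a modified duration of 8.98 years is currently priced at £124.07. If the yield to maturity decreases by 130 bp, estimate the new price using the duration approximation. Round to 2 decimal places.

£138.55

Duration approximation: ΔP/P ≈ -D_mod · Δy = -8.98 × (-0.013) = +0.116740.
New price ≈ 124.07 × (1 + 0.116740) = 138.5539318.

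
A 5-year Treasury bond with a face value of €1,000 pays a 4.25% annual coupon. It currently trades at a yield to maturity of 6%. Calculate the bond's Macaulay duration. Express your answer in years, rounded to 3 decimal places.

4.591 years

Periodic yield y = 0.06. Discount each cash flow and weight by its year:
  t   CF        PV=CF/(1+0.06)^t    t·PV
  1        42.50        40.0943        40.0943
  2        42.50        37.8248        75.6497
  3        42.50        35.6838       107.0515
  4        42.50        33.6640       134.6559
  5     1,042.50       779.0166     3,895.0832
  Σ                    926.2836     4,252.5346
Price P = Σ PV = 926.2836.
Macaulay duration = Σ(t·PV) / P = 4,252.5346 / 926.2836 = 4.59096 years.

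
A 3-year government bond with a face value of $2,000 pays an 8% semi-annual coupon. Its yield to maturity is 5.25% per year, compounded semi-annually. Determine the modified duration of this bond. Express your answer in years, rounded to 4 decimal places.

2.6673 years

Periodic yield y = 0.02625. First find Macaulay duration:
  t   CF        PV=CF/(1+0.02625)^t    t·PV
  1        80.00        77.9537        77.9537
  2        80.00        75.9598       151.9195
  3        80.00        74.0168       222.0505
  4        80.00        72.1236       288.4943
  5        80.00        70.2788       351.3938
  6     2,080.00     1,780.5096    10,683.0575
  Σ                  2,150.8422    11,774.8694
P = 2,150.8422; Macaulay duration = 11,774.8694 / 2,150.8422 = 5.47454 half-year periods = 2.73727 years.
Modified duration = D_Mac / (1 + y) = 2.73727 / 1.02625 = 2.66725 years.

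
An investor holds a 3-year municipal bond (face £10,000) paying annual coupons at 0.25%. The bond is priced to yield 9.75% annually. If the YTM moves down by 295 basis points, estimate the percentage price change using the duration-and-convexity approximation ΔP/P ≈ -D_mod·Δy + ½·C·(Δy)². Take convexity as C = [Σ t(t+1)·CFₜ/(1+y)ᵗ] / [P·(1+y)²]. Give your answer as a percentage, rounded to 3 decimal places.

With y = 0.0975:
  t   CF        PV=CF/(1+0.0975)^t    t·PV        t(t+1)·PV
  1        25.00        22.7790        22.7790          45.5581
  2        25.00        20.7554        41.5108         124.5324
  3    10,025.00     7,583.5193    22,750.5578      91,002.2312
  Σ                  7,627.0537    22,814.8476      91,172.3217
P = 7,627.0537; D_Mac = 2.99131 yrs; D_mod = 2.72556 yrs; C = 9.92424.
Duration effect: -2.72556 × (-0.0295) = +0.080404
Convexity effect: 0.5 × 9.92424 × (-0.0295)² = +0.0043183
ΔP/P ≈ +0.080404 + 0.0043183 = +0.084722 = +8.4722%.

+8.472%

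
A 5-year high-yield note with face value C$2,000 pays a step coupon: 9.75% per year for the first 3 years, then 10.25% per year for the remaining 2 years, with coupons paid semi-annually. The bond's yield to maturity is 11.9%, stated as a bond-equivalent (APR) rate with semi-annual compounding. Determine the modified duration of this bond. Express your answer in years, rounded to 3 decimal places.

Periodic yield y = 0.0595. First find Macaulay duration:
  t   CF        PV=CF/(1+0.0595)^t    t·PV
  1        97.50        92.0245        92.0245
  2        97.50        86.8566       173.7131
  3        97.50        81.9788       245.9365
  4        97.50        77.3750       309.5001
  5        97.50        73.0297       365.1487
  6        97.50        68.9285       413.5710
  7       102.50        68.3939       478.7570
  8       102.50        64.5530       516.4237
  9       102.50        60.9278       548.3498
  10    2,102.50     1,179.5773    11,795.7727
  Σ                  1,853.6451    14,939.1973
P = 1,853.6451; Macaulay duration = 14,939.1973 / 1,853.6451 = 8.05936 half-year periods = 4.02968 years.
Modified duration = D_Mac / (1 + y) = 4.02968 / 1.0595 = 3.80338 years.

3.803 years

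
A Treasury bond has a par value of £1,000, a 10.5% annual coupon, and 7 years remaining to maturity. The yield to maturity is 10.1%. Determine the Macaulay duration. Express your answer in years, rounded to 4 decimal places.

5.3097 years

Periodic yield y = 0.101. Discount each cash flow and weight by its year:
  t   CF        PV=CF/(1+0.101)^t    t·PV
  1       105.00        95.3678        95.3678
  2       105.00        86.6193       173.2386
  3       105.00        78.6733       236.0199
  4       105.00        71.4562       285.8249
  5       105.00        64.9012       324.5060
  6       105.00        58.9475       353.6850
  7     1,105.00       563.4444     3,944.1106
  Σ                  1,019.4097     5,412.7528
Price P = Σ PV = 1,019.4097.
Macaulay duration = Σ(t·PV) / P = 5,412.7528 / 1,019.4097 = 5.30969 years.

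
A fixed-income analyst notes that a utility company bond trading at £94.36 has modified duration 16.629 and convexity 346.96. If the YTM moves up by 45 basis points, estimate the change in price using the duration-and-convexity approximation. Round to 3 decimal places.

Duration effect: -D_mod·Δy = -16.629 × (+0.0045) = -0.0748305
Convexity effect: ½·C·(Δy)² = 0.5 × 346.96 × (0.0045)² = +0.00351297
ΔP/P ≈ -0.0748305 + 0.00351297 = -0.07131753
ΔP ≈ 94.36 × (-0.07131753) = -6.7295221308.

-£6.730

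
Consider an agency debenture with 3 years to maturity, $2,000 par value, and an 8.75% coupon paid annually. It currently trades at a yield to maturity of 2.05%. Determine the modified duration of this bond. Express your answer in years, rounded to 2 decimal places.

2.73 years

Periodic yield y = 0.0205. First find Macaulay duration:
  t   CF        PV=CF/(1+0.0205)^t    t·PV
  1       175.00       171.4846       171.4846
  2       175.00       168.0398       336.0795
  3     2,175.00     2,046.5400     6,139.6200
  Σ                  2,386.0643     6,647.1840
P = 2,386.0643; Macaulay duration = 6,647.1840 / 2,386.0643 = 2.78584 years.
Modified duration = D_Mac / (1 + y) = 2.78584 / 1.0205 = 2.72987 years.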